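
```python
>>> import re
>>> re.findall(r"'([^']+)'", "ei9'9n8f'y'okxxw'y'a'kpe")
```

['9n8f', 'okxxw', 'a']

Because there's exactly one group, `findall` drops the full match and keeps group 1 from each hit.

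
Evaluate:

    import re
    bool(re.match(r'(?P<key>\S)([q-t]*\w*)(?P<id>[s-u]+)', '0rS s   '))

False

Pattern: a non-whitespace character (captured as 'key'); then zero or more of a character in [q-t], then zero or more of a word character (captured); then one or more of a character in [s-u] (captured as 'id').
`match` is anchored at position 0; if the pattern doesn't fit there, it returns None.
Here the pattern fails at index 0, so the call returns None, and `bool(None)` is False.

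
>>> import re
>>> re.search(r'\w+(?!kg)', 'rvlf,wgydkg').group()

'rvlf'

`(?!…)`/`(?<!…)` only lets a position through if the neighbouring text does NOT match; no characters are consumed.
The match spans [0:4] → 'rvlf'.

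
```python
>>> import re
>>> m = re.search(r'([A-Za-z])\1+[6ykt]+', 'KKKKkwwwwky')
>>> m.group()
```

'KKKKk'

After group 1 captures some text, `\1` only succeeds where that same text appears again.
`re.search` scans for the first position where the pattern succeeds.
The match spans [0:5] → 'KKKKk'.
Captured: group 1 = 'K'.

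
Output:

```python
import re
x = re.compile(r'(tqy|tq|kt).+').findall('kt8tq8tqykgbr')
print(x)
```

`findall` collects group 1 from the one match (1 total).

['kt']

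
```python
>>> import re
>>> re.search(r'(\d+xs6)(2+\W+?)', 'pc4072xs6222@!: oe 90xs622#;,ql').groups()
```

Pattern: one or more of a digit, then the literal 'xs6' (captured); then one or more of the literal '2', then one or more of a non-word character (lazy) (captured).
Lazy quantifiers expand one character at a time until the remainder of the pattern can match.
`search` walks the string left to right and returns the first match it finds.
The match spans [2:13] → '4072xs6222@'.
Captured: group 1 = '4072xs6', group 2 = '222@'.

('4072xs6', '222@')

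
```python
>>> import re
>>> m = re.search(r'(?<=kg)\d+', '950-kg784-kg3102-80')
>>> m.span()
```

(6, 9)

Lookahead/lookbehind check context without consuming it, so the matched span excludes the asserted characters.
The match spans [6:9] → '784'.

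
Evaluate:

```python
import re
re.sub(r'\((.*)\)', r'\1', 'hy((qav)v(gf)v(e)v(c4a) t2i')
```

'hy(qav)v(gf)v(e)v(c4a t2i'

Matches: at [2:23] → '((qav)v(gf)v(e)v(c4a)'.
The replacement refers to a captured group, so each match is rewritten using its own captured text.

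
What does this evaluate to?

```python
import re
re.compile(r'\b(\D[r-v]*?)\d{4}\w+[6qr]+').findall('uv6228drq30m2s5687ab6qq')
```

['uv']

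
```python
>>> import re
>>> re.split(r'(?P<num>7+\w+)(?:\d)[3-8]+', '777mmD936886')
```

['', '777mmD9368', '']

The pattern matches one or more of the literal '7', then one or more of a word character (captured as 'num'); then a digit (non-capturing group); then one or more of a character in [3-8].
Matches to split on: at [0:12] → '777mmD936886'.
With a capturing group present, the delimiter's captured portion is kept in the result list.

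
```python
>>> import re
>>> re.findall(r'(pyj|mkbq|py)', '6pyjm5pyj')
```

Alternation isn't longest-match — the leftmost alternative that fits at this position is chosen.
Walking the string: at [1:4] match 'pyj', group 1 = 'pyj'; at [6:9] match 'pyj', group 1 = 'pyj'.
Because there's exactly one group, `findall` drops the full match and keeps group 1 from each hit.

['pyj', 'pyj']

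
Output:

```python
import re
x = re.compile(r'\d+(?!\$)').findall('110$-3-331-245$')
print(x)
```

['11', '3', '331', '24']

Because the assertion is negative and zero-width, positions next to the forbidden text are skipped.
Walking the string: at [0:2] → '11'; at [5:6] → '3'; at [7:10] → '331'; at [11:13] → '24'.
No capturing groups, so `findall` returns the 4 full match strings.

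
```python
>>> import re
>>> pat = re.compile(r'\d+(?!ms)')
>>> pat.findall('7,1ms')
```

['7']

The negative lookahead/lookbehind blocks any match where the forbidden context is present.
With no groups in the pattern, `findall` gives back each whole match — 1 here.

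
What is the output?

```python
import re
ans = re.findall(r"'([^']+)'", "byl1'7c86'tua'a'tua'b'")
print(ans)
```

['7c86', 'a', 'b']

Matches: at [4:10] match "'7c86'", group 1 = '7c86'; at [13:16] match "'a'", group 1 = 'a'; at [19:22] match "'b'", group 1 = 'b'.
One capturing group, so `findall` returns just the captured substring from each match — 3 in all.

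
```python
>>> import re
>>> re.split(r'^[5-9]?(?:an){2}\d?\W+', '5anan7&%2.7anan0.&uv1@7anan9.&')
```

The pattern matches anchored at the start of the string; then optionally a character in [5-9], then the literal 'an' repeated 2 times; then optionally a digit, then one or more of a non-word character.
Matches to split on: at [0:8] → '5anan7&%'.
The string is cut at each match, leaving 2 pieces.

['', '2.7anan0.&uv1@7anan9.&']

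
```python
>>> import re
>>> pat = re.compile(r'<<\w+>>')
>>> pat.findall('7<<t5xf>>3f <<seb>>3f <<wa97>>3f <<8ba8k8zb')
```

Scanning left to right: at [1:9] → '<<t5xf>>'; at [12:19] → '<<seb>>'; at [22:30] → '<<wa97>>'.
Since nothing is captured, `findall` lists the 3 matched substrings directly.

['<<t5xf>>', '<<seb>>', '<<wa97>>']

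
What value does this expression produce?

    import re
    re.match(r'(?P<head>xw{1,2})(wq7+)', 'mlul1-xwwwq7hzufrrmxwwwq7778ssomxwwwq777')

None

`match` is anchored at position 0; if the pattern doesn't fit there, it returns None.
Here position 0 doesn't satisfy it, so the call returns None.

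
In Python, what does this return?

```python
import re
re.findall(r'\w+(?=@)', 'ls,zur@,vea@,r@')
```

['zur', 'vea', 'r']

The positive lookaround only admits positions where the adjacent text matches; those characters stay outside the span.
Walking the string: at [3:6] → 'zur'; at [8:11] → 'vea'; at [13:14] → 'r'.
No capturing groups, so `findall` returns the 3 full match strings.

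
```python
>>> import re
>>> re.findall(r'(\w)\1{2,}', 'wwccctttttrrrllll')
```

`\1` has to match the exact text group 1 already captured.
Walking the string: at [2:5] match 'ccc', group 1 = 'c'; at [5:10] match 'ttttt', group 1 = 't'; at [10:13] match 'rrr', group 1 = 'r'; at [13:17] match 'llll', group 1 = 'l'.
Because there's exactly one group, `findall` drops the full match and keeps group 1 from each hit.

['c', 't', 'r', 'l']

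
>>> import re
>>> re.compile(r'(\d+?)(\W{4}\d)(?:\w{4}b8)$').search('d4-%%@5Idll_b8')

None

The pattern matches one or more of a digit (lazy) (captured); then exactly 4 of a non-word character, then a digit (captured); then exactly 4 of a word character, then the literal 'b8' (non-capturing group); then anchored at the end.
`re.search` tries every starting position until one works.
Here no position works, so the call returns None.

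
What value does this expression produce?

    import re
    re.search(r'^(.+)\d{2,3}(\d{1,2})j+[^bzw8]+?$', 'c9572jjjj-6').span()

(0, 11)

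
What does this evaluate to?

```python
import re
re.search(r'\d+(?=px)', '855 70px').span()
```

The `(?=…)`/`(?<=…)` assertion just peeks at neighbouring text; it doesn't advance the match position.
`re.search` scans for the first position where the pattern succeeds.
The match spans [4:6] → '70'.

(4, 6)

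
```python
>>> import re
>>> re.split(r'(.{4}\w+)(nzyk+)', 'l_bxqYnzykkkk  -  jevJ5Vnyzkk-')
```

['', 'l_bxqY', 'nzykkkk', '  -  jevJ5Vnyzkk-']

The pattern matches exactly 4 of any character, then one or more of a word character (captured); then the literal 'nzy', then one or more of a literal 'k' (captured).
`re.split` interleaves the captured-group text with the surrounding fragments.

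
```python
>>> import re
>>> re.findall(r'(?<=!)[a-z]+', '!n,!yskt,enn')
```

['n', 'yskt']

The `(?=…)`/`(?<=…)` assertion just peeks at neighbouring text; it doesn't advance the match position.
Walking the string: at [1:2] → 'n'; at [4:8] → 'yskt'.
With no groups in the pattern, `findall` gives back each whole match — 2 here.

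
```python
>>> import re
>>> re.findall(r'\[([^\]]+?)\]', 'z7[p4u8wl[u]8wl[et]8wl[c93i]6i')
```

['p4u8wl[u', 'et', 'c93i']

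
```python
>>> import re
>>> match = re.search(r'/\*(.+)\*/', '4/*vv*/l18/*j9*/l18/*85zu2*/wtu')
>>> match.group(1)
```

'vv*/l18/*j9*/l18/*85zu2'

The match spans [1:28] → '/*vv*/l18/*j9*/l18/*85zu2*/'.
Captured: group 1 = 'vv*/l18/*j9*/l18/*85zu2'.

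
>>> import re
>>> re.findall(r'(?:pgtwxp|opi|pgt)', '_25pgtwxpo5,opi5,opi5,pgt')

['pgtwxp', 'opi', 'opi', 'pgt']

Alternation isn't longest-match — the leftmost alternative that fits at this position is chosen.
Since nothing is captured, `findall` lists the 4 matched substrings directly.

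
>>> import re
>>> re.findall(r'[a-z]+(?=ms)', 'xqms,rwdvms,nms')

The lookaround is zero-width — it requires the adjacent text to match without consuming it, so the asserted text isn't part of the match.
Since nothing is captured, `findall` lists the 3 matched substrings directly.

['xq', 'rwdv', 'n']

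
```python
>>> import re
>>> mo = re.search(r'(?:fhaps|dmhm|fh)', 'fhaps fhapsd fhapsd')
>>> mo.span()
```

Alternation tries branches left to right and keeps the first one that lets the overall match succeed at that position.
`search` walks the string left to right and returns the first match it finds.
The match spans [0:5] → 'fhaps'.

(0, 5)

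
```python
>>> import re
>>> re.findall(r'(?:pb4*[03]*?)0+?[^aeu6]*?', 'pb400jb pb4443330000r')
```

['pb40', 'pb4443330']

The pattern matches the literal 'pb', then zero or more of a literal '4', then zero or more of one of [03] (lazy) (non-capturing group); then one or more of the literal '0' (lazy), then zero or more of any character except [aeu6] (lazy).
Because the quantifier is non-greedy, it stops expanding at the earliest point where the rest of the pattern can succeed.
Matches: at [0:4] → 'pb40'; at [8:17] → 'pb4443330'.
No capturing groups, so `findall` returns the 2 full match strings.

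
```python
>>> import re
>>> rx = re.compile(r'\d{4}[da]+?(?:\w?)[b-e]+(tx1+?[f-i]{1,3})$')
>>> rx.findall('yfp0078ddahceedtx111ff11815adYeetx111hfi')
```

The pattern matches exactly 4 of a digit, then one or more of one of [da] (lazy); then optionally a word character (non-capturing group); then one or more of a character in [b-e]; then the literal 'tx', then one or more of a literal '1' (lazy), then 1 to 3 of a character in [f-i] (captured); then anchored at the end.
Scanning left to right: at [23:40] match '1815adYeetx111hfi', group 1 = 'tx111hfi'.
One capturing group, so `findall` returns just the captured substring from the one match — 1 in all.

['tx111hfi']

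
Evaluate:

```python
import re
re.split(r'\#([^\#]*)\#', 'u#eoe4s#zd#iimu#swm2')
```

['u', 'eoe4s', 'zd', 'iimu', 'swm2']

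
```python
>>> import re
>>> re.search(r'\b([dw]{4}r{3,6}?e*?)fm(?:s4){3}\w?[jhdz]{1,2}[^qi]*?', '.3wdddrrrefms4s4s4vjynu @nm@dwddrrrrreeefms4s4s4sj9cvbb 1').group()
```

'dwddrrrrreeefms4s4s4sj'

Pattern: a word boundary (`\b`, zero-width); then exactly 4 of one of [dw], then 3 to 6 of the literal 'r' (lazy), then zero or more of a literal 'e' (lazy) (captured); then the literal 'fm', then the literal 's4' repeated 3 times; then optionally a word character, then 1 to 2 of one of [jhdz], then zero or more of any character except [qi] (lazy).
With the lazy modifier that quantifier settles for the fewest repetitions that let the rest of the pattern succeed (the atoms after it are unaffected and can still be greedy).
`re.search` scans for the first position where the pattern succeeds.
The match spans [28:50] → 'dwddrrrrreeefms4s4s4sj'.
Captured: group 1 = 'dwddrrrrreee'.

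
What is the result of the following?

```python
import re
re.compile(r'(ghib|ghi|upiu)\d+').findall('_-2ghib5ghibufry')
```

['ghib']

Walking the string: at [3:8] match 'ghib5', group 1 = 'ghib'.
`findall` collects group 1 from the one match (1 total).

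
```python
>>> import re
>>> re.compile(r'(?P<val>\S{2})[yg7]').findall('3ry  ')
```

['3r']

Pattern: exactly 2 of a non-whitespace character (captured as 'val'); then one of [yg7].
Matches: at [0:3] match '3ry', group 1 = '3r'.
`findall` collects group 1 from the one match (1 total).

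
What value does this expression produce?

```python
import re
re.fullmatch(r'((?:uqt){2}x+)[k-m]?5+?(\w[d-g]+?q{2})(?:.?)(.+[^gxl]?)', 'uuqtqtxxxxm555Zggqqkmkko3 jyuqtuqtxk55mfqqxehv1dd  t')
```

None

`re.fullmatch` is like wrapping the pattern in `^…$` (in single-line mode).
Here there's no way to consume every character, so the call returns None.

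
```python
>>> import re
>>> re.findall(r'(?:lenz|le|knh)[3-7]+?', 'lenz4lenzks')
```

Matches: at [0:5] → 'lenz4'.
Since nothing is captured, `findall` lists the 1 matched substring directly.

['lenz4']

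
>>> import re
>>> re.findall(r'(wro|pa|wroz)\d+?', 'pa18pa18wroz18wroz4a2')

['pa', 'pa', 'wroz', 'wroz']

`findall` collects group 1 from each match (4 total).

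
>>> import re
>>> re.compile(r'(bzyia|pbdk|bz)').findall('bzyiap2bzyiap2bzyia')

['bzyia', 'bzyia', 'bzyia']

Alternation isn't longest-match — the leftmost alternative that fits at this position is chosen.
Scanning left to right: at [0:5] match 'bzyia', group 1 = 'bzyia'; at [7:12] match 'bzyia', group 1 = 'bzyia'; at [14:19] match 'bzyia', group 1 = 'bzyia'.
`findall` collects group 1 from each match (3 total).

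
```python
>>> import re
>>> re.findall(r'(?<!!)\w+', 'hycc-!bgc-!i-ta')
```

['hycc', 'gc', 'ta']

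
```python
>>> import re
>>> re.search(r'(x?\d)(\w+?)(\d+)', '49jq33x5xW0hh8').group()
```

The pattern matches optionally the literal 'x', then a digit (captured); then one or more of a word character (lazy) (captured); then one or more of a digit (captured).
The match spans [0:6] → '49jq33'.

'49jq33'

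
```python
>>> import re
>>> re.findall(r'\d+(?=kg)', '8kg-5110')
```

['8']

The positive lookaround only admits positions where the adjacent text matches; those characters stay outside the span.
Matches: at [0:1] → '8'.
With no groups in the pattern, `findall` gives back each whole match — 1 here.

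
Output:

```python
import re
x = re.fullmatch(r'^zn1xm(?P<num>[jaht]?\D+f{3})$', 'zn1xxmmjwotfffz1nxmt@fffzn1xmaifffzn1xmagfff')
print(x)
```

None

`re.fullmatch` is like wrapping the pattern in `^…$` (in single-line mode).
Here the string isn't matched end-to-end, so the call returns None.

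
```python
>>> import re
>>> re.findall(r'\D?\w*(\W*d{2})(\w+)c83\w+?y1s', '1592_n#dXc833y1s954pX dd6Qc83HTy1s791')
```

[(' dd', '6Q')]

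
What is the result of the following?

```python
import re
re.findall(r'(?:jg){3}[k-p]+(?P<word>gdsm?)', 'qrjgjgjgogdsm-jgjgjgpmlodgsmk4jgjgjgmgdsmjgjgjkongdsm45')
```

['gdsm', 'gdsm']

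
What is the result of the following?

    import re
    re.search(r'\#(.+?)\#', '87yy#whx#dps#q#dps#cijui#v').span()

A `+?`/`*?`/`{m,n}?` starts at its minimum and grows only as far as needed for what follows to match.
The match spans [4:9] → '#whx#'.

(4, 9)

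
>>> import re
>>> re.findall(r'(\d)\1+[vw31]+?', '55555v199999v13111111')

The backreference `\1` re-matches whatever the first group consumed, character for character.
Scanning left to right: at [0:6] match '55555v', group 1 = '5'; at [7:13] match '99999v', group 1 = '9'; at [15:21] match '111111', group 1 = '1'.
Because there's exactly one group, `findall` drops the full match and keeps group 1 from each hit.

['5', '9', '1']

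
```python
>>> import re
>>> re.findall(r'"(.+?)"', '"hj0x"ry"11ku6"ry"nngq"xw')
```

['hj0x', '11ku6', 'nngq']

A `+?`/`*?`/`{m,n}?` starts at its minimum and grows only as far as needed for what follows to match.
Matches: at [0:6] match '"hj0x"', group 1 = 'hj0x'; at [8:15] match '"11ku6"', group 1 = '11ku6'; at [17:23] match '"nngq"', group 1 = 'nngq'.
Because there's exactly one group, `findall` drops the full match and keeps group 1 from each hit.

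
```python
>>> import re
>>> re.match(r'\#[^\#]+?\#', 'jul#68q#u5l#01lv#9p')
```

`match` is anchored at position 0; if the pattern doesn't fit there, it returns None.
Here the pattern fails at index 0, so the call returns None.

None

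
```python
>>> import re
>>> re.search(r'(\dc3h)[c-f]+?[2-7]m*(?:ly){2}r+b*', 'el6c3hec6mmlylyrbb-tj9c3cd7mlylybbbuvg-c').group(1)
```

This matches a digit, then the literal 'c3h' (captured); then one or more of a character in [c-f] (lazy); then a character in [2-7], then zero or more of a literal 'm', then the literal 'ly' repeated 2 times; then one or more of a literal 'r', then zero or more of the literal 'b'.
`re.search` tries every starting position until one works.
The match spans [2:18] → '6c3hec6mmlylyrbb'.
Captured: group 1 = '6c3h'.

'6c3h'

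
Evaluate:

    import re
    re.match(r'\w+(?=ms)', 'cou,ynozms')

None

Because the assertion is zero-width, the text it checks is not consumed and won't appear in the result.
`match` is anchored at position 0; if the pattern doesn't fit there, it returns None.
Here position 0 doesn't satisfy it, so the call returns None.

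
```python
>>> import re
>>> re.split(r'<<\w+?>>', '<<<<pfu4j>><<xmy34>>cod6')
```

['<<', '', 'cod6']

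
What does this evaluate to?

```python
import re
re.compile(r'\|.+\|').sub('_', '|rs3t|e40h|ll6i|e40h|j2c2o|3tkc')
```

'_3tkc'

Matches: at [0:27] → '|rs3t|e40h|ll6i|e40h|j2c2o|'.
Every occurrence is swapped for '_'.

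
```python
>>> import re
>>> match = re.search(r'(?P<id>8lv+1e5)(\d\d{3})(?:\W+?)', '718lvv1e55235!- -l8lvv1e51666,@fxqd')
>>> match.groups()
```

('8lvv1e5', '5235')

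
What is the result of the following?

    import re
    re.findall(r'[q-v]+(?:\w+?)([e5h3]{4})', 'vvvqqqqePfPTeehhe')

['eehh']

A non-greedy quantifier consumes as few characters as it can — just enough that the remainder of the pattern still matches from where it stops; whatever follows it matches normally.
One capturing group, so `findall` returns just the captured substring from the one match — 1 in all.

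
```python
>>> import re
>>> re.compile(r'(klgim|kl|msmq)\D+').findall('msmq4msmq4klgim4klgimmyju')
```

Alternation tries branches left to right and keeps the first one that lets the overall match succeed at that position.
One capturing group, so `findall` returns just the captured substring from each match — 2 in all.

['kl', 'klgim']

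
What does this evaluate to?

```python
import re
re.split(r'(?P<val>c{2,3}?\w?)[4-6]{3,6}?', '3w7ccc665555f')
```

A non-greedy quantifier consumes as few characters as it can — just enough that the remainder of the pattern still matches from where it stops; whatever follows it matches normally.
`re.split` interleaves the captured-group text with the surrounding fragments.

['3w7', 'ccc', '555f']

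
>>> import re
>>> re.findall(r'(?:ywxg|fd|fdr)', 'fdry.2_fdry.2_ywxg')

['fd', 'fd', 'ywxg']

Branches in `(...|...)` are attempted left-to-right; the first branch that allows the whole pattern to succeed is taken.
With no groups in the pattern, `findall` gives back each whole match — 3 here.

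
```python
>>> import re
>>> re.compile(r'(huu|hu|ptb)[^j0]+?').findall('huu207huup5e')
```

The regex engine tests alternatives in the order written; an earlier branch that matches wins even if a later one would match more.
Walking the string: at [0:4] match 'huu2', group 1 = 'huu'; at [6:10] match 'huup', group 1 = 'huu'.
With a single group, `findall` returns only what that group captured — 2 items.

['huu', 'huu']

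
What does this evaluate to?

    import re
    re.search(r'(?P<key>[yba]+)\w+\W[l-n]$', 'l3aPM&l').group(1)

'a'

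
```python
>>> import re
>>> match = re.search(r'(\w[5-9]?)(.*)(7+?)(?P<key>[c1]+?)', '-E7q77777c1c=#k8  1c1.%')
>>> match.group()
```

'E7q77777c'

This matches a word character, then optionally a character in [5-9] (captured); then zero or more of any character (captured); then one or more of a literal '7' (lazy) (captured); then one or more of one of [c1] (lazy) (captured as 'key').
The `?` after the quantifier makes it lazy — it takes as little as possible before letting the rest of the pattern try.
`re.search` tries every starting position until one works.
The match spans [1:10] → 'E7q77777c'.
Captured: group 1 = 'E7', group 2 = 'q7777', group 3 = '7', group 4 = 'c'.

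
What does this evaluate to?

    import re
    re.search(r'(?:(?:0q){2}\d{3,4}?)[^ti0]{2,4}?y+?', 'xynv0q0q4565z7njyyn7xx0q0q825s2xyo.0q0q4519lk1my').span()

(4, 17)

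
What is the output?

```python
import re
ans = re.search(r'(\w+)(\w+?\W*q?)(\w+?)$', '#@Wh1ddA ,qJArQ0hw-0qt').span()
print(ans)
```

The match spans [10:22] → 'qJArQ0hw-0qt'.

(10, 22)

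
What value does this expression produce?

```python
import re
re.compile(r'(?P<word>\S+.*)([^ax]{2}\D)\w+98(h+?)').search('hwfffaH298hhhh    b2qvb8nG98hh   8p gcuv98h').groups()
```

The match spans [0:43] → 'hwfffaH298hhhh    b2qvb8nG98hh   8p gcuv98h'.
Captured: group 1 = 'hwfffaH298hhhh    b2qvb8nG98hh   8p ', group 2 = 'gcu', group 3 = 'h'.

('hwfffaH298hhhh    b2qvb8nG98hh   8p ', 'gcu', 'h')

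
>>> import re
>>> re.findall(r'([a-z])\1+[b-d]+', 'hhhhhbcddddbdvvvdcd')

['h', 'v']

`\1` has to match the exact text group 1 already captured.
Because there's exactly one group, `findall` drops the full match and keeps group 1 from each hit.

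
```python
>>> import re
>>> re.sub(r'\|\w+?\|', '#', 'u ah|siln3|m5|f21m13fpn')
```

Matches: at [4:11] → '|siln3|'.
`sub` substitutes '#' at each match site.

'u ah#m5|f21m13fpn'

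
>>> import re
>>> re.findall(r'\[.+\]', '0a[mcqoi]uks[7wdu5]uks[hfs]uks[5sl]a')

['[mcqoi]uks[7wdu5]uks[hfs]uks[5sl]']

Scanning left to right: at [2:35] → '[mcqoi]uks[7wdu5]uks[hfs]uks[5sl]'.
No capturing groups, so `findall` returns the 1 full match string.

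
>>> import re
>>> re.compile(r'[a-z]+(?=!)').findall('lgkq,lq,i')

`findall` yields the raw match text (0 of them) because the pattern has no groups.
Nothing in the string satisfies the pattern, so the list is empty.

[]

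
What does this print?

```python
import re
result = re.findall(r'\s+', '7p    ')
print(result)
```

['    ']

Pattern: one or more of whitespace.
Matches: at [2:6] → '    '.
With no groups in the pattern, `findall` gives back each whole match — 1 here.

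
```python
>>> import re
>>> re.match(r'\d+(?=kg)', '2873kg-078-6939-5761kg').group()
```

Because the assertion is zero-width, the text it checks is not consumed and won't appear in the result.
`re.match` only tries the pattern at the start of the string.
The match spans [0:4] → '2873'.

'2873'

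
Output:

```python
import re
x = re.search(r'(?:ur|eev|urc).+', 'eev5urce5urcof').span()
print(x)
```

(0, 14)

Unlike `match`, `search` isn't anchored — it looks for the pattern anywhere in the string.
The match spans [0:14] → 'eev5urce5urcof'.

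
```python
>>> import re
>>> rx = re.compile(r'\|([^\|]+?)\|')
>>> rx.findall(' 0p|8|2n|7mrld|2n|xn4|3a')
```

Because there's exactly one group, `findall` drops the full match and keeps group 1 from each hit.

['8', '7mrld', 'xn4']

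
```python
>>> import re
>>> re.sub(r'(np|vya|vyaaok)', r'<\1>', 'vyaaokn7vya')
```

'<vya>aokn7<vya>'

Alternation tries branches left to right and keeps the first one that lets the overall match succeed at that position.
Matches: at [0:3] → 'vya'; at [8:11] → 'vya'.
Each match is replaced using the text its own group 1 captured.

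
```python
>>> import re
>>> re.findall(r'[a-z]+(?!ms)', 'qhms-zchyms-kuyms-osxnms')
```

['qhms', 'zchyms', 'kuyms', 'osxnms']

The negative lookahead/lookbehind blocks any match where the forbidden context is present.
Since nothing is captured, `findall` lists the 4 matched substrings directly.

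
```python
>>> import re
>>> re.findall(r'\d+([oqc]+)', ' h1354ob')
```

Pattern: one or more of a digit; then one or more of one of [oqc] (captured).
Matches: at [2:7] match '1354o', group 1 = 'o'.
One capturing group, so `findall` returns just the captured substring from the one match — 1 in all.

['o']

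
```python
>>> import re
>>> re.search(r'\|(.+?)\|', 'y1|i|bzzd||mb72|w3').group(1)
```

'i'

The match spans [2:5] → '|i|'.
Captured: group 1 = 'i'.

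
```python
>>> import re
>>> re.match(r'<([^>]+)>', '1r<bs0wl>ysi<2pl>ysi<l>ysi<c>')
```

None

With `match`, the pattern is implicitly anchored at the beginning.
Here the string doesn't start with a match, so the call returns None.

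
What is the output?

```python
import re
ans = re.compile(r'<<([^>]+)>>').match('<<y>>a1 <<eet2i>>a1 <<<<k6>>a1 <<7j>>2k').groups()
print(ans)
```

('y',)

The match spans [0:5] → '<<y>>'.
Captured: group 1 = 'y'.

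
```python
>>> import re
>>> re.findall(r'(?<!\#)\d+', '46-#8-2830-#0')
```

['46', '2830']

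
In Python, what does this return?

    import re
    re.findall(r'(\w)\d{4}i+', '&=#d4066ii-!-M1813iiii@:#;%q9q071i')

['d', 'M']

This matches a word character (captured); then exactly 4 of a digit, then one or more of a literal 'i'.
Because there's exactly one group, `findall` drops the full match and keeps group 1 from each hit.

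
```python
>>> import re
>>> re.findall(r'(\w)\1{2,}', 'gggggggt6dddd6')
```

['g', 'd']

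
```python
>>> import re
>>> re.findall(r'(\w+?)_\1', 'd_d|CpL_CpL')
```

['d', 'CpL']

After group 1 captures some text, `\1` only succeeds where that same text appears again.
Walking the string: at [0:3] match 'd_d', group 1 = 'd'; at [4:11] match 'CpL_CpL', group 1 = 'CpL'.
One capturing group, so `findall` returns just the captured substring from each match — 2 in all.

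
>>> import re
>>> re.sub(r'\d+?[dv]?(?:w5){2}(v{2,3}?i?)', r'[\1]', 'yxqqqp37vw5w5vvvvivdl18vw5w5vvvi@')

Because the quantifier is non-greedy, it stops expanding at the earliest point where the rest of the pattern can succeed.
`\1` in the replacement pulls in group 1's text for each match.

'yxqqqp[vv]vvivdl[vv]vi@'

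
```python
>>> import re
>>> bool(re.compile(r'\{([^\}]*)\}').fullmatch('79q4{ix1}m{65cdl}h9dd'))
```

For `fullmatch`, every character of the input must be accounted for by the pattern.
Here the string isn't matched end-to-end, so the call returns None, and `bool(None)` is False.

False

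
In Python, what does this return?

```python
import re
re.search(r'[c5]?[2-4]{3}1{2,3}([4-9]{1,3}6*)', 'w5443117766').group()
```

Pattern: optionally one of [c5], then exactly 3 of a character in [2-4], then 2 to 3 of a literal '1'; then 1 to 3 of a character in [4-9], then zero or more of the literal '6' (captured).
Unlike `match`, `search` isn't anchored — it looks for the pattern anywhere in the string.
The match spans [1:11] → '5443117766'.
Captured: group 1 = '7766'.

'5443117766'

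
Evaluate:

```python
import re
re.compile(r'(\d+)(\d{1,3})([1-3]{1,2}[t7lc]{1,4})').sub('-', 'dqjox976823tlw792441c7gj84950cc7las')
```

The pattern matches one or more of a digit (captured); then 1 to 3 of a digit (captured); then 1 to 2 of a character in [1-3], then 1 to 4 of one of [t7lc] (captured).
`sub` substitutes '-' at each match site.

'dqjox-w-gj84950cc7las'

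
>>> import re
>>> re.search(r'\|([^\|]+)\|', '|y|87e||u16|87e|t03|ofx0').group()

`re.search` scans for the first position where the pattern succeeds.
The match spans [0:3] → '|y|'.
Captured: group 1 = 'y'.

'|y|'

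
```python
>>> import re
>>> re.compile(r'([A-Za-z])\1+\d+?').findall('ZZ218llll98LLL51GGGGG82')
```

The backreference `\1` re-matches whatever the first group consumed, character for character.
Walking the string: at [0:3] match 'ZZ2', group 1 = 'Z'; at [5:10] match 'llll9', group 1 = 'l'; at [11:15] match 'LLL5', group 1 = 'L'; at [16:22] match 'GGGGG8', group 1 = 'G'.
With a single group, `findall` returns only what that group captured — 4 items.

['Z', 'l', 'L', 'G']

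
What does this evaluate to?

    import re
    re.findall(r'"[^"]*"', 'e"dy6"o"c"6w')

['"dy6"', '"c"']

No capturing groups, so `findall` returns the 2 full match strings.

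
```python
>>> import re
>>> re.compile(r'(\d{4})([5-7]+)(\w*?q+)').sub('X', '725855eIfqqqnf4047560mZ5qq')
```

'XnfX'

This matches exactly 4 of a digit (captured); then one or more of a character in [5-7] (captured); then zero or more of a word character (lazy), then one or more of the literal 'q' (captured).
Matches: at [0:12] → '725855eIfqqq'; at [14:26] → '4047560mZ5qq'.
`sub` substitutes 'X' at each match site.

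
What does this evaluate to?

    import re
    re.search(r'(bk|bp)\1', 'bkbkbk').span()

(0, 4)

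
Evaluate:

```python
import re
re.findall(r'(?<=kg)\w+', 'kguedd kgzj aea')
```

['uedd', 'zj']

The lookaround is zero-width — it requires the adjacent text to match without consuming it, so the asserted text isn't part of the match.
Since nothing is captured, `findall` lists the 2 matched substrings directly.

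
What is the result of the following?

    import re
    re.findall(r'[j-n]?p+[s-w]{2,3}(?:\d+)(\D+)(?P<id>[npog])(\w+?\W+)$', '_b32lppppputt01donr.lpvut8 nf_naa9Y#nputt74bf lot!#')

[('bf l', 'o', 't!#')]

Pattern: optionally a character in [j-n], then one or more of the literal 'p'; then 2 to 3 of a character in [s-w]; then one or more of a digit (non-capturing group); then one or more of a non-digit (captured); then one of [npog] (captured as 'id'); then one or more of a word character (lazy), then one or more of a non-word character (captured); then anchored at the end.
Matches: at [36:51] match 'nputt74bf lot!#', groups = ('bf l', 'o', 't!#').
`findall` packs the 3 group values into a tuple for every match.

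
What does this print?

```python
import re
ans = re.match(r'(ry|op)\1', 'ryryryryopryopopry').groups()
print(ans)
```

('ry',)

After group 1 captures some text, `\1` only succeeds where that same text appears again.
With `match`, the pattern is implicitly anchored at the beginning.
The match spans [0:4] → 'ryry'.
Captured: group 1 = 'ry'.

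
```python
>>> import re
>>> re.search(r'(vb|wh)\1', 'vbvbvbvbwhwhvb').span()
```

A backreference is literal: `\1` must see the identical characters the first group matched.
The match spans [0:4] → 'vbvb'.

(0, 4)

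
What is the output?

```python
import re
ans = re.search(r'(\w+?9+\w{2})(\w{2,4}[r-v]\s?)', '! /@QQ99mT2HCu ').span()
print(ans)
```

The pattern matches one or more of a word character (lazy), then one or more of the literal '9', then exactly 2 of a word character (captured); then 2 to 4 of a word character, then a character in [r-v], then optionally whitespace (captured).
`search` walks the string left to right and returns the first match it finds.
The match spans [4:15] → 'QQ99mT2HCu '.
Captured: group 1 = 'QQ99mT', group 2 = '2HCu '.

(4, 15)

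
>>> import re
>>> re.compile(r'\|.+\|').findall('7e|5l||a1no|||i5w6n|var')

['|5l||a1no|||i5w6n|']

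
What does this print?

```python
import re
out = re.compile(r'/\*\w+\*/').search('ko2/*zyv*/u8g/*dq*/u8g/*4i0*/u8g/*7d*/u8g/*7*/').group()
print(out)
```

`re.search` tries every starting position until one works.
The match spans [3:10] → '/*zyv*/'.

/*zyv*/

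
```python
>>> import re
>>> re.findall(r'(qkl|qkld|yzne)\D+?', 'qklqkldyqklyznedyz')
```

['qkl', 'qkl']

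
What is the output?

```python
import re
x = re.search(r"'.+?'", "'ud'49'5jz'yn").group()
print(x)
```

'ud'

A non-greedy quantifier consumes as few characters as it can — just enough that the remainder of the pattern still matches from where it stops; whatever follows it matches normally.
Unlike `match`, `search` isn't anchored — it looks for the pattern anywhere in the string.
The match spans [0:4] → "'ud'".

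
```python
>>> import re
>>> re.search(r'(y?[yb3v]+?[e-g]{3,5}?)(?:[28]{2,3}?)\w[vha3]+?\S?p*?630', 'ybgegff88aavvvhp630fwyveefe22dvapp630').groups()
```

The match spans [0:19] → 'ybgegff88aavvvhp630'.
Captured: group 1 = 'ybgegff'.

('ybgegff',)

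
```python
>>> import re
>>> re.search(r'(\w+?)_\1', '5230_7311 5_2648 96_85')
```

A backreference is literal: `\1` must see the identical characters the first group matched.
Here nothing in the string fits, so the call returns None.

None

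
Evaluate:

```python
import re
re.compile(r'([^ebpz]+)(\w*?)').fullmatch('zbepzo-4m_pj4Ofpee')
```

This matches one or more of any character except [ebpz] (captured); then zero or more of a word character (lazy) (captured).
`re.fullmatch` requires the pattern to consume the entire string.
Here the string isn't matched end-to-end, so the call returns None.

None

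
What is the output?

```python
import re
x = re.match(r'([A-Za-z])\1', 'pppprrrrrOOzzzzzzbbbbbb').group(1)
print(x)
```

p

After group 1 captures some text, `\1` only succeeds where that same text appears again.
`re.match` won't scan ahead — the pattern has to work from the very first character.
The match spans [0:2] → 'pp'.
Captured: group 1 = 'p'.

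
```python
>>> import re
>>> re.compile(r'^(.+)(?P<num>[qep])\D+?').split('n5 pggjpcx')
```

A non-greedy quantifier consumes as few characters as it can — just enough that the remainder of the pattern still matches from where it stops; whatever follows it matches normally.
Because the pattern has a capturing group, `split` also inserts each captured text between the pieces.

['', 'n5 pggj', 'p', 'x']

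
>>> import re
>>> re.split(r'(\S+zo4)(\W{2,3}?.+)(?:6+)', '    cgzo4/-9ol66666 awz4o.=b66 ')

['    ', 'cgzo4', '/-9ol66666 awz4o.=b6', ' ']

Pattern: one or more of a non-whitespace character, then the literal 'zo4' (captured); then 2 to 3 of a non-word character (lazy), then one or more of any character (captured); then one or more of a literal '6' (non-capturing group).
Matches to split on: at [4:30] → 'cgzo4/-9ol66666 awz4o.=b66'.
Because the pattern has a capturing group, `split` also inserts each captured text between the pieces.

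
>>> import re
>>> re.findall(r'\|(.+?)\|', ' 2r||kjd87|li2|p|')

['|kjd87', 'p']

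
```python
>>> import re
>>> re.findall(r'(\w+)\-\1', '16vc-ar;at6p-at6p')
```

The backreference `\1` re-matches whatever the first group consumed, character for character.
Walking the string: at [8:17] match 'at6p-at6p', group 1 = 'at6p'.
Because there's exactly one group, `findall` drops the full match and keeps group 1 from the one hit.

['at6p']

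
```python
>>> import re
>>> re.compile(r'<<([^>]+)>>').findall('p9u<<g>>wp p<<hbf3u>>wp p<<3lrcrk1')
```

['g', 'hbf3u']

Matches: at [3:8] match '<<g>>', group 1 = 'g'; at [12:21] match '<<hbf3u>>', group 1 = 'hbf3u'.
`findall` collects group 1 from each match (2 total).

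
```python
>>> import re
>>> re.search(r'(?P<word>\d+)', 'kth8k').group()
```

The pattern matches one or more of a digit (captured as 'word').
`re.search` scans for the first position where the pattern succeeds.
The match spans [3:4] → '8'.
Captured: group 1 = '8'.

'8'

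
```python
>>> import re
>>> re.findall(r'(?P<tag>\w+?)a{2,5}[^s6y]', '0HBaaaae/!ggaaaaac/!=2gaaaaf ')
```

Because there's exactly one group, `findall` drops the full match and keeps group 1 from each hit.

['0HB', 'gg', '2g']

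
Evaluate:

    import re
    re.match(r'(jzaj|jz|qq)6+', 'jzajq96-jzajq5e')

None

With `match`, the pattern is implicitly anchored at the beginning.
Here the string doesn't start with a match, so the call returns None.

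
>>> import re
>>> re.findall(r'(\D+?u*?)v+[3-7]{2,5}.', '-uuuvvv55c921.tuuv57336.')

With the lazy modifier that quantifier settles for the fewest repetitions that let the rest of the pattern succeed (the atoms after it are unaffected and can still be greedy).
Because there's exactly one group, `findall` drops the full match and keeps group 1 from each hit.

['-uuu', '.tuu']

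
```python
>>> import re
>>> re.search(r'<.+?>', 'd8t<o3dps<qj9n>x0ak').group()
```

'<o3dps<qj9n>'

The match spans [3:15] → '<o3dps<qj9n>'.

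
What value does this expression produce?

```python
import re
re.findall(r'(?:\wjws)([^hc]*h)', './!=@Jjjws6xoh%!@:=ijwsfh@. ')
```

['6xoh', 'fh']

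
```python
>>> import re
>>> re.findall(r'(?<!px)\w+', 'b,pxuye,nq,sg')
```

['b', 'pxuye', 'nq', 'sg']

Because the assertion is negative and zero-width, positions next to the forbidden text are skipped.
Walking the string: at [0:1] → 'b'; at [2:7] → 'pxuye'; at [8:10] → 'nq'; at [11:13] → 'sg'.
Since nothing is captured, `findall` lists the 4 matched substrings directly.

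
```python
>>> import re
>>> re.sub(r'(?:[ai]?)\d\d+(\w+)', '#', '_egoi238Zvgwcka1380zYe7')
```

'_ego#'

Pattern: optionally one of [ai] (non-capturing group); then a digit, then one or more of a digit; then one or more of a word character (captured).
Matches: at [4:23] → 'i238Zvgwcka1380zYe7'.
Every occurrence is swapped for '#'.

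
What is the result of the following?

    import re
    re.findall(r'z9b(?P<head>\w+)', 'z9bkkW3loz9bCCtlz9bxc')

Pattern: a literal 'z', then the literal '9b'; then one or more of a word character (captured as 'head').
Scanning left to right: at [0:21] match 'z9bkkW3loz9bCCtlz9bxc', group 1 = 'kkW3loz9bCCtlz9bxc'.
Because there's exactly one group, `findall` drops the full match and keeps group 1 from the one hit.

['kkW3loz9bCCtlz9bxc']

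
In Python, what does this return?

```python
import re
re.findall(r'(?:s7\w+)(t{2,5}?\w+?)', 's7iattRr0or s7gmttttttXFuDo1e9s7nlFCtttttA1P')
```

['ttR', 'ttA']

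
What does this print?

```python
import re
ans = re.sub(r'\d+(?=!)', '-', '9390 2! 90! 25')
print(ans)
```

9390 -! -! 25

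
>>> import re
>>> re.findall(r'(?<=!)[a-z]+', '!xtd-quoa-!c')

['xtd', 'c']

The positive lookaround only admits positions where the adjacent text matches; those characters stay outside the span.
Walking the string: at [1:4] → 'xtd'; at [11:12] → 'c'.
With no groups in the pattern, `findall` gives back each whole match — 2 here.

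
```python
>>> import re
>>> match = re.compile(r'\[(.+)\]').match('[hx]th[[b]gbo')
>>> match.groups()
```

`re.match` only tries the pattern at the start of the string.
The match spans [0:10] → '[hx]th[[b]'.
Captured: group 1 = 'hx]th[[b'.

('hx]th[[b',)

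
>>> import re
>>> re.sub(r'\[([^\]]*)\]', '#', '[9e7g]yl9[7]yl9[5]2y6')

'#yl9#yl9#2y6'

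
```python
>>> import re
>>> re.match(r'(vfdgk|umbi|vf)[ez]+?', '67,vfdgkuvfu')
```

None

`re.match` only tries the pattern at the start of the string.
Here the string doesn't start with a match, so the call returns None.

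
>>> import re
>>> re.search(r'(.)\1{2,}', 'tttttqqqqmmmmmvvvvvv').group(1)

't'

`\1` is not a pattern — it's the concrete string captured by group 1, re-applied verbatim.
Unlike `match`, `search` isn't anchored — it looks for the pattern anywhere in the string.
The match spans [0:5] → 'ttttt'.
Captured: group 1 = 't'.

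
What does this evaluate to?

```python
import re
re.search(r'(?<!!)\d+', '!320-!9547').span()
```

(2, 4)

The negative lookaround is zero-width — it rules out positions where the adjacent text would match, without consuming anything.
The match spans [2:4] → '20'.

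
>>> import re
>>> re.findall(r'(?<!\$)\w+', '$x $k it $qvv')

Because the assertion is negative and zero-width, positions next to the forbidden text are skipped.
Scanning left to right: at [6:8] → 'it'; at [11:13] → 'vv'.
No capturing groups, so `findall` returns the 2 full match strings.

['it', 'vv']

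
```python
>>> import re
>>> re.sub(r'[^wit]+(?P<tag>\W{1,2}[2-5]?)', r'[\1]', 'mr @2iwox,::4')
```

The pattern matches one or more of any character except [wit]; then 1 to 2 of a non-word character, then optionally a character in [2-5] (captured as 'tag').
Matches: at [0:5] → 'mr @2'; at [7:13] → 'ox,::4'.
The replacement refers to a captured group, so each match is rewritten using its own captured text.

'[@2]iw[:4]'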